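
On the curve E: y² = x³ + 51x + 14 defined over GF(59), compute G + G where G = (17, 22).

tangent at (17, 22): λ = (3·17² + 51)/(2·22) ≡ 33/44. 44⁻¹ ≡ 55 (mod 59), so λ ≡ 33·55 ≡ 45.
  x = λ² - 17 - 17 = 2025 - 34 ≡ 44; y = λ·(17 - 44) - 22 ≡ 2. → (44, 2)

(44, 2)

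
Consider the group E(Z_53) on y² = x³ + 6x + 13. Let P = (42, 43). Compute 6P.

Repeated addition: build up to 6P.
2P: tangent at (42, 43): λ = (3·42² + 6)/(2·43) ≡ 51/33. 33⁻¹ ≡ 45 (mod 53), so λ ≡ 51·45 ≡ 16.
  x = λ² - 42 - 42 = 256 - 84 ≡ 13; y = λ·(42 - 13) - 43 ≡ 50. → (13, 50)
3P: (13, 50) + (42, 43). λ = (43 - 50)/(42 - 13) ≡ 46/29 mod 53. 29⁻¹ ≡ 11 (mod 53), so λ ≡ 29.
  x = λ² - 13 - 42 = 841 - 55 ≡ 44; y = λ·(13 - 44) - 50 ≡ 5. → (44, 5)
4P: (44, 5) + (42, 43). λ = (43 - 5)/(42 - 44) ≡ 38/51 mod 53. 51⁻¹ ≡ 26 (mod 53) since 51·26 = 1326 ≡ 1, so λ ≡ 34.
  x = λ² - 44 - 42 = 1156 - 86 ≡ 10; y = λ·(44 - 10) - 5 ≡ 38. → (10, 38)
5P: (10, 38) + (42, 43). λ = (43 - 38)/(42 - 10) ≡ 5/32 mod 53. 32⁻¹ ≡ 5 (mod 53) since 32·5 = 160 ≡ 1, so λ ≡ 25.
  x = λ² - 10 - 42 = 625 - 52 ≡ 43; y = λ·(10 - 43) - 38 ≡ 38. → (43, 38)
6P: (43, 38) + (42, 43). λ = (43 - 38)/(42 - 43) ≡ 5/52 mod 53. 52⁻¹ ≡ 52 (mod 53), so λ ≡ 48.
  x = λ² - 43 - 42 = 2304 - 85 ≡ 46; y = λ·(43 - 46) - 38 ≡ 30. → (46, 30)

(46, 30)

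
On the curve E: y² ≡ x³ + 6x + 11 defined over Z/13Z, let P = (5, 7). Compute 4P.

Repeated addition: build up to 4P.
2P: tangent at (5, 7): λ = (3·5² + 6)/(2·7) ≡ 3/1. 1⁻¹ ≡ 1 (mod 13), so λ ≡ 3·1 ≡ 3.
  x = λ² - 5 - 5 = 9 - 10 ≡ 12; y = λ·(5 - 12) - 7 ≡ 11. → (12, 11)
3P: (12, 11) + (5, 7). λ = (7 - 11)/(5 - 12) ≡ 9/6 mod 13. 6⁻¹ ≡ 11 (mod 13), so λ ≡ 8.
  x = λ² - 12 - 5 = 64 - 17 ≡ 8; y = λ·(12 - 8) - 11 ≡ 8. → (8, 8)
4P: (8, 8) + (5, 7). λ = (7 - 8)/(5 - 8) ≡ 12/10 mod 13. 10⁻¹ ≡ 4 (mod 13), so λ ≡ 9.
  x = λ² - 8 - 5 = 81 - 13 ≡ 3; y = λ·(8 - 3) - 8 ≡ 11. → (3, 11)

(3, 11)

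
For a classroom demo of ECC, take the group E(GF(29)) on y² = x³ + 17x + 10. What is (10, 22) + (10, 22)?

(25, 9)

tangent at (10, 22): λ = (3·10² + 17)/(2·22) ≡ 27/15. 15⁻¹ ≡ 2 (mod 29), so λ ≡ 27·2 ≡ 25.
  x = λ² - 10 - 10 = 625 - 20 ≡ 25; y = λ·(10 - 25) - 22 ≡ 9. → (25, 9)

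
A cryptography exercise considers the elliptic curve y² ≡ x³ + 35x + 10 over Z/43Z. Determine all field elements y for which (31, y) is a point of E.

x³ + 35x + 10 = 30886 ≡ 12 (mod 43).
12 is a non-residue mod 43; no y exists.

none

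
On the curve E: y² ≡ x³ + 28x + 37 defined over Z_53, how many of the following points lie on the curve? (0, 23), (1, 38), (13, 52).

2

(0, 23): 23² ≡ 52, rhs ≡ 37 → off.
(1, 38): 38² ≡ 13, rhs ≡ 13 → on.
(13, 52): 52² ≡ 1, rhs ≡ 1 → on.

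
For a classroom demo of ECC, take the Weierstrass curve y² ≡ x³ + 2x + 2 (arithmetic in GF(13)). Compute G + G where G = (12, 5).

tangent at (12, 5): λ = (3·12² + 2)/(2·5) ≡ 5/10. 10⁻¹ ≡ 4 (mod 13) since 10·4 = 40 ≡ 1, so λ ≡ 5·4 ≡ 7.
  x = λ² - 12 - 12 = 49 - 24 ≡ 12; y = λ·(12 - 12) - 5 ≡ 8. → (12, 8)

(12, 8)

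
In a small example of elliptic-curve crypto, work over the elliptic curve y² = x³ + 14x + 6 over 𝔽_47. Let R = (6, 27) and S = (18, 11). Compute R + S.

(30, 5)

(6, 27) + (18, 11). λ = (11 - 27)/(18 - 6) ≡ 31/12 mod 47. 12⁻¹ ≡ 4 (mod 47) since 12·4 = 48 ≡ 1, so λ ≡ 30.
  x = λ² - 6 - 18 = 900 - 24 ≡ 30; y = λ·(6 - 30) - 27 ≡ 5. → (30, 5)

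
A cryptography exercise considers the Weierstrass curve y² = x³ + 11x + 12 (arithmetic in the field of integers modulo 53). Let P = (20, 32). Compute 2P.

tangent at (20, 32): λ = (3·20² + 11)/(2·32) ≡ 45/11. 11⁻¹ ≡ 29 (mod 53), so λ ≡ 45·29 ≡ 33.
  x = λ² - 20 - 20 = 1089 - 40 ≡ 42; y = λ·(20 - 42) - 32 ≡ 37. → (42, 37)

(42, 37)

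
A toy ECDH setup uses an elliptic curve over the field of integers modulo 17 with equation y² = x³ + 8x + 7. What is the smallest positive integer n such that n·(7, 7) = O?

2P: tangent at (7, 7): λ = (3·7² + 8)/(2·7) ≡ 2/14. 14⁻¹ ≡ 11 (mod 17) since 14·11 = 154 ≡ 1, so λ ≡ 2·11 ≡ 5.
  x = λ² - 7 - 7 = 25 - 14 ≡ 11; y = λ·(7 - 11) - 7 ≡ 7. → (11, 7)
3P: (11, 7) + (7, 7). λ = (7 - 7)/(7 - 11) ≡ 0/13 mod 17. 13⁻¹ ≡ 4 (mod 17), so λ ≡ 0.
  x = λ² - 11 - 7 = 0 - 18 ≡ 16; y = λ·(11 - 16) - 7 ≡ 10. → (16, 10)
4P: (16, 10) + (7, 7). λ = (7 - 10)/(7 - 16) ≡ 14/8 mod 17. 8⁻¹ ≡ 15 (mod 17), so λ ≡ 6.
  x = λ² - 16 - 7 = 36 - 23 ≡ 13; y = λ·(16 - 13) - 10 ≡ 8. → (13, 8)
5P: (13, 8) + (7, 7). λ = (7 - 8)/(7 - 13) ≡ 16/11 mod 17. 11⁻¹ ≡ 14 (mod 17), so λ ≡ 3.
  x = λ² - 13 - 7 = 9 - 20 ≡ 6; y = λ·(13 - 6) - 8 ≡ 13. → (6, 13)
6P: (6, 13) + (7, 7). λ = (7 - 13)/(7 - 6) ≡ 11/1 mod 17. 1⁻¹ ≡ 1 (mod 17), so λ ≡ 11.
  x = λ² - 6 - 7 = 121 - 13 ≡ 6; y = λ·(6 - 6) - 13 ≡ 4. → (6, 4)
7P: (6, 4) + (7, 7). λ = (7 - 4)/(7 - 6) ≡ 3/1 mod 17. 1⁻¹ ≡ 1 (mod 17), so λ ≡ 3.
  x = λ² - 6 - 7 = 9 - 13 ≡ 13; y = λ·(6 - 13) - 4 ≡ 9. → (13, 9)
8P: (13, 9) + (7, 7). λ = (7 - 9)/(7 - 13) ≡ 15/11 mod 17. 11⁻¹ ≡ 14 (mod 17) since 11·14 = 154 ≡ 1, so λ ≡ 6.
  x = λ² - 13 - 7 = 36 - 20 ≡ 16; y = λ·(13 - 16) - 9 ≡ 7. → (16, 7)
9P: (16, 7) + (7, 7). λ = (7 - 7)/(7 - 16) ≡ 0/8 mod 17. 8⁻¹ ≡ 15 (mod 17) since 8·15 = 120 ≡ 1, so λ ≡ 0.
  x = λ² - 16 - 7 = 0 - 23 ≡ 11; y = λ·(16 - 11) - 7 ≡ 10. → (11, 10)
10P: (11, 10) + (7, 7). λ = (7 - 10)/(7 - 11) ≡ 14/13 mod 17. 13⁻¹ ≡ 4 (mod 17), so λ ≡ 5.
  x = λ² - 11 - 7 = 25 - 18 ≡ 7; y = λ·(11 - 7) - 10 ≡ 10. → (7, 10)
11P: (7, 10) + (7, 7): same x and y₁ ≡ -y₂, so the sum is O.
11P = O, so the order is 11.

11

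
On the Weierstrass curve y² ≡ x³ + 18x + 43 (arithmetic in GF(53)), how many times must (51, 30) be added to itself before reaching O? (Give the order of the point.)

2P: tangent at (51, 30): λ = (3·51² + 18)/(2·30) ≡ 30/7. 7⁻¹ ≡ 38 (mod 53), so λ ≡ 30·38 ≡ 27.
  x = λ² - 51 - 51 = 729 - 102 ≡ 44; y = λ·(51 - 44) - 30 ≡ 0. → (44, 0)
3P: (44, 0) + (51, 30). λ = (30 - 0)/(51 - 44) ≡ 30/7 mod 53. 7⁻¹ ≡ 38 (mod 53), so λ ≡ 27.
  x = λ² - 44 - 51 = 729 - 95 ≡ 51; y = λ·(44 - 51) - 0 ≡ 23. → (51, 23)
4P: (51, 23) + (51, 30): same x and y₁ ≡ -y₂, so the sum is O.
4P = O, so the order is 4.

4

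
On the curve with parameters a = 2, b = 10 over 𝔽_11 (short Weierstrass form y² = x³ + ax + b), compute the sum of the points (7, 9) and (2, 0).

(7, 2)

(7, 9) + (2, 0). λ = (0 - 9)/(2 - 7) ≡ 2/6 mod 11. 6⁻¹ ≡ 2 (mod 11), so λ ≡ 4.
  x = λ² - 7 - 2 = 16 - 9 ≡ 7; y = λ·(7 - 7) - 9 ≡ 2. → (7, 2)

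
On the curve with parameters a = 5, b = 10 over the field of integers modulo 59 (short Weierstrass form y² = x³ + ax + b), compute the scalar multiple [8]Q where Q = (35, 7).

Repeated addition: build up to 8Q.
2Q: tangent at (35, 7): λ = (3·35² + 5)/(2·7) ≡ 22/14. 14⁻¹ ≡ 38 (mod 59) since 14·38 = 532 ≡ 1, so λ ≡ 22·38 ≡ 10.
  x = λ² - 35 - 35 = 100 - 70 ≡ 30; y = λ·(35 - 30) - 7 ≡ 43. → (30, 43)
3Q: (30, 43) + (35, 7). λ = (7 - 43)/(35 - 30) ≡ 23/5 mod 59. 5⁻¹ ≡ 12 (mod 59), so λ ≡ 40.
  x = λ² - 30 - 35 = 1600 - 65 ≡ 1; y = λ·(30 - 1) - 43 ≡ 55. → (1, 55)
4Q: (1, 55) + (35, 7). λ = (7 - 55)/(35 - 1) ≡ 11/34 mod 59. 34⁻¹ ≡ 33 (mod 59) since 34·33 = 1122 ≡ 1, so λ ≡ 9.
  x = λ² - 1 - 35 = 81 - 36 ≡ 45; y = λ·(1 - 45) - 55 ≡ 21. → (45, 21)
5Q: (45, 21) + (35, 7). λ = (7 - 21)/(35 - 45) ≡ 45/49 mod 59. 49⁻¹ ≡ 53 (mod 59) since 49·53 = 2597 ≡ 1, so λ ≡ 25.
  x = λ² - 45 - 35 = 625 - 80 ≡ 14; y = λ·(45 - 14) - 21 ≡ 46. → (14, 46)
6Q: (14, 46) + (35, 7). λ = (7 - 46)/(35 - 14) ≡ 20/21 mod 59. 21⁻¹ ≡ 45 (mod 59), so λ ≡ 15.
  x = λ² - 14 - 35 = 225 - 49 ≡ 58; y = λ·(14 - 58) - 46 ≡ 2. → (58, 2)
7Q: (58, 2) + (35, 7). λ = (7 - 2)/(35 - 58) ≡ 5/36 mod 59. 36⁻¹ ≡ 41 (mod 59) since 36·41 = 1476 ≡ 1, so λ ≡ 28.
  x = λ² - 58 - 35 = 784 - 93 ≡ 42; y = λ·(58 - 42) - 2 ≡ 33. → (42, 33)
8Q: (42, 33) + (35, 7). λ = (7 - 33)/(35 - 42) ≡ 33/52 mod 59. 52⁻¹ ≡ 42 (mod 59) since 52·42 = 2184 ≡ 1, so λ ≡ 29.
  x = λ² - 42 - 35 = 841 - 77 ≡ 56; y = λ·(42 - 56) - 33 ≡ 33. → (56, 33)

(56, 33)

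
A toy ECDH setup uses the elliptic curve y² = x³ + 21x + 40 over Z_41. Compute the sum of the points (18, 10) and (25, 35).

(30, 35)

(18, 10) + (25, 35). λ = (35 - 10)/(25 - 18) ≡ 25/7 mod 41. 7⁻¹ ≡ 6 (mod 41), so λ ≡ 27.
  x = λ² - 18 - 25 = 729 - 43 ≡ 30; y = λ·(18 - 30) - 10 ≡ 35. → (30, 35)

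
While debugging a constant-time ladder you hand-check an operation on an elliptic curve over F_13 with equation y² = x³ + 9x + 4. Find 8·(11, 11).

(1, 1)

Write Q = (11, 11).
Repeated addition: build up to 8Q.
2Q: tangent at (11, 11): λ = (3·11² + 9)/(2·11) ≡ 8/9. 9⁻¹ ≡ 3 (mod 13), so λ ≡ 8·3 ≡ 11.
  x = λ² - 11 - 11 = 121 - 22 ≡ 8; y = λ·(11 - 8) - 11 ≡ 9. → (8, 9)
3Q: (8, 9) + (11, 11). λ = (11 - 9)/(11 - 8) ≡ 2/3 mod 13. 3⁻¹ ≡ 9 (mod 13), so λ ≡ 5.
  x = λ² - 8 - 11 = 25 - 19 ≡ 6; y = λ·(8 - 6) - 9 ≡ 1. → (6, 1)
4Q: (6, 1) + (11, 11). λ = (11 - 1)/(11 - 6) ≡ 10/5 mod 13. 5⁻¹ ≡ 8 (mod 13), so λ ≡ 2.
  x = λ² - 6 - 11 = 4 - 17 ≡ 0; y = λ·(6 - 0) - 1 ≡ 11. → (0, 11)
5Q: (0, 11) + (11, 11). λ = (11 - 11)/(11 - 0) ≡ 0/11 mod 13. 11⁻¹ ≡ 6 (mod 13) since 11·6 = 66 ≡ 1, so λ ≡ 0.
  x = λ² - 0 - 11 = 0 - 11 ≡ 2; y = λ·(0 - 2) - 11 ≡ 2. → (2, 2)
6Q: (2, 2) + (11, 11). λ = (11 - 2)/(11 - 2) ≡ 9/9 mod 13. 9⁻¹ ≡ 3 (mod 13) since 9·3 = 27 ≡ 1, so λ ≡ 1.
  x = λ² - 2 - 11 = 1 - 13 ≡ 1; y = λ·(2 - 1) - 2 ≡ 12. → (1, 12)
7Q: (1, 12) + (11, 11). λ = (11 - 12)/(11 - 1) ≡ 12/10 mod 13. 10⁻¹ ≡ 4 (mod 13) since 10·4 = 40 ≡ 1, so λ ≡ 9.
  x = λ² - 1 - 11 = 81 - 12 ≡ 4; y = λ·(1 - 4) - 12 ≡ 0. → (4, 0)
8Q: (4, 0) + (11, 11). λ = (11 - 0)/(11 - 4) ≡ 11/7 mod 13. 7⁻¹ ≡ 2 (mod 13), so λ ≡ 9.
  x = λ² - 4 - 11 = 81 - 15 ≡ 1; y = λ·(4 - 1) - 0 ≡ 1. → (1, 1)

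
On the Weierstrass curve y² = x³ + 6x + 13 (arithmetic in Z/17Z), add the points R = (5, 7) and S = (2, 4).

(11, 4)

(5, 7) + (2, 4). λ = (4 - 7)/(2 - 5) ≡ 14/14 mod 17. 14⁻¹ ≡ 11 (mod 17), so λ ≡ 1.
  x = λ² - 5 - 2 = 1 - 7 ≡ 11; y = λ·(5 - 11) - 7 ≡ 4. → (11, 4)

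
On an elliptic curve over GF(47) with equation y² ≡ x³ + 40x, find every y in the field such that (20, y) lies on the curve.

x³ + 40x + 0 = 8800 ≡ 11 (mod 47).
11 is a non-residue mod 47; no y exists.

none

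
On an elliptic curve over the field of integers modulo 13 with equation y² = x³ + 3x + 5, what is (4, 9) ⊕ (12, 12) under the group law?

(1, 10)

(4, 9) + (12, 12). λ = (12 - 9)/(12 - 4) ≡ 3/8 mod 13. 8⁻¹ ≡ 5 (mod 13), so λ ≡ 2.
  x = λ² - 4 - 12 = 4 - 16 ≡ 1; y = λ·(4 - 1) - 9 ≡ 10. → (1, 10)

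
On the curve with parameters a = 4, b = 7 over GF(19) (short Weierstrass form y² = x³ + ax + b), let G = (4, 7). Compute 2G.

tangent at (4, 7): λ = (3·4² + 4)/(2·7) ≡ 14/14. 14⁻¹ ≡ 15 (mod 19), so λ ≡ 14·15 ≡ 1.
  x = λ² - 4 - 4 = 1 - 8 ≡ 12; y = λ·(4 - 12) - 7 ≡ 4. → (12, 4)

(12, 4)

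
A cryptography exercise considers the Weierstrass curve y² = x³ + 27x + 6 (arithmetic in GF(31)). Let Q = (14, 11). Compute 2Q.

tangent at (14, 11): λ = (3·14² + 27)/(2·11) ≡ 26/22. 22⁻¹ ≡ 24 (mod 31), so λ ≡ 26·24 ≡ 4.
  x = λ² - 14 - 14 = 16 - 28 ≡ 19; y = λ·(14 - 19) - 11 ≡ 0. → (19, 0)

(19, 0)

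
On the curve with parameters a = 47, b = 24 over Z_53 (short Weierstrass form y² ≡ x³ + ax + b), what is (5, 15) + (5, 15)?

(52, 20)

tangent at (5, 15): λ = (3·5² + 47)/(2·15) ≡ 16/30. 30⁻¹ ≡ 23 (mod 53) since 30·23 = 690 ≡ 1, so λ ≡ 16·23 ≡ 50.
  x = λ² - 5 - 5 = 2500 - 10 ≡ 52; y = λ·(5 - 52) - 15 ≡ 20. → (52, 20)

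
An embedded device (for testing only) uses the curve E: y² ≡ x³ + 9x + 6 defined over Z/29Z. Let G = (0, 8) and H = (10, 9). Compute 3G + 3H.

First 3G:
Repeated addition: build up to 3G.
2G: tangent at (0, 8): λ = (3·0² + 9)/(2·8) ≡ 9/16. 16⁻¹ ≡ 20 (mod 29), so λ ≡ 9·20 ≡ 6.
  x = λ² - 0 - 0 = 36 - 0 ≡ 7; y = λ·(0 - 7) - 8 ≡ 8. → (7, 8)
3G: (7, 8) + (0, 8). λ = (8 - 8)/(0 - 7) ≡ 0/22 mod 29. 22⁻¹ ≡ 4 (mod 29), so λ ≡ 0.
  x = λ² - 7 - 0 = 0 - 7 ≡ 22; y = λ·(7 - 22) - 8 ≡ 21. → (22, 21)
3G = (22, 21).
Next 3H:
Repeated addition: build up to 3H.
2H: tangent at (10, 9): λ = (3·10² + 9)/(2·9) ≡ 19/18. 18⁻¹ ≡ 21 (mod 29), so λ ≡ 19·21 ≡ 22.
  x = λ² - 10 - 10 = 484 - 20 ≡ 0; y = λ·(10 - 0) - 9 ≡ 8. → (0, 8)
3H: (0, 8) + (10, 9). λ = (9 - 8)/(10 - 0) ≡ 1/10 mod 29. 10⁻¹ ≡ 3 (mod 29) since 10·3 = 30 ≡ 1, so λ ≡ 3.
  x = λ² - 0 - 10 = 9 - 10 ≡ 28; y = λ·(0 - 28) - 8 ≡ 24. → (28, 24)
3H = (28, 24).
Finally 3G + 3H:
(22, 21) + (28, 24). λ = (24 - 21)/(28 - 22) ≡ 3/6 mod 29. 6⁻¹ ≡ 5 (mod 29) since 6·5 = 30 ≡ 1, so λ ≡ 15.
  x = λ² - 22 - 28 = 225 - 50 ≡ 1; y = λ·(22 - 1) - 21 ≡ 4. → (1, 4)

(1, 4)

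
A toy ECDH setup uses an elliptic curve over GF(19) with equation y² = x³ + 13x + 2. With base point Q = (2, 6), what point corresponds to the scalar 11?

(2, 6)

Double-and-add on 11 = (1011)₂. Start with Q = (2, 6) for the leading 1-bit.
double: tangent at (2, 6): λ = (3·2² + 13)/(2·6) ≡ 6/12. 12⁻¹ ≡ 8 (mod 19) since 12·8 = 96 ≡ 1, so λ ≡ 6·8 ≡ 10.
  x = λ² - 2 - 2 = 100 - 4 ≡ 1; y = λ·(2 - 1) - 6 ≡ 4. → (1, 4)
double: tangent at (1, 4): λ = (3·1² + 13)/(2·4) ≡ 16/8. 8⁻¹ ≡ 12 (mod 19) since 8·12 = 96 ≡ 1, so λ ≡ 16·12 ≡ 2.
  x = λ² - 1 - 1 = 4 - 2 ≡ 2; y = λ·(1 - 2) - 4 ≡ 13. → (2, 13)
add Q: (2, 13) + (2, 6): same x and y₁ ≡ -y₂, so the sum is ∞.
double: ∞ + ∞ = ∞ (identity).
add Q: ∞ + (2, 6) = (2, 6) (identity).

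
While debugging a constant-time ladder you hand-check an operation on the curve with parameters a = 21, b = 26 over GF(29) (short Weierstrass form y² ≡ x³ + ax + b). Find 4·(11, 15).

(28, 27)

Write G = (11, 15).
Double-and-add on 4 = (100)₂. Start with G = (11, 15) for the leading 1-bit.
double: tangent at (11, 15): λ = (3·11² + 21)/(2·15) ≡ 7/1. 1⁻¹ ≡ 1 (mod 29), so λ ≡ 7·1 ≡ 7.
  x = λ² - 11 - 11 = 49 - 22 ≡ 27; y = λ·(11 - 27) - 15 ≡ 18. → (27, 18)
double: tangent at (27, 18): λ = (3·27² + 21)/(2·18) ≡ 4/7. 7⁻¹ ≡ 25 (mod 29), so λ ≡ 4·25 ≡ 13.
  x = λ² - 27 - 27 = 169 - 54 ≡ 28; y = λ·(27 - 28) - 18 ≡ 27. → (28, 27)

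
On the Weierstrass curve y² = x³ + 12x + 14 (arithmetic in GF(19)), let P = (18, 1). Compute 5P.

Repeated addition: build up to 5P.
2P: tangent at (18, 1): λ = (3·18² + 12)/(2·1) ≡ 15/2. 2⁻¹ ≡ 10 (mod 19), so λ ≡ 15·10 ≡ 17.
  x = λ² - 18 - 18 = 289 - 36 ≡ 6; y = λ·(18 - 6) - 1 ≡ 13. → (6, 13)
3P: (6, 13) + (18, 1). λ = (1 - 13)/(18 - 6) ≡ 7/12 mod 19. 12⁻¹ ≡ 8 (mod 19) since 12·8 = 96 ≡ 1, so λ ≡ 18.
  x = λ² - 6 - 18 = 324 - 24 ≡ 15; y = λ·(6 - 15) - 13 ≡ 15. → (15, 15)
4P: (15, 15) + (18, 1). λ = (1 - 15)/(18 - 15) ≡ 5/3 mod 19. 3⁻¹ ≡ 13 (mod 19) since 3·13 = 39 ≡ 1, so λ ≡ 8.
  x = λ² - 15 - 18 = 64 - 33 ≡ 12; y = λ·(15 - 12) - 15 ≡ 9. → (12, 9)
5P: (12, 9) + (18, 1). λ = (1 - 9)/(18 - 12) ≡ 11/6 mod 19. 6⁻¹ ≡ 16 (mod 19) since 6·16 = 96 ≡ 1, so λ ≡ 5.
  x = λ² - 12 - 18 = 25 - 30 ≡ 14; y = λ·(12 - 14) - 9 ≡ 0. → (14, 0)

(14, 0)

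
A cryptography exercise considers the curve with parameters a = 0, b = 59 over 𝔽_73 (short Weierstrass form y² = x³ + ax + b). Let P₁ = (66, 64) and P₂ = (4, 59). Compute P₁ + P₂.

(66, 64) + (4, 59). λ = (59 - 64)/(4 - 66) ≡ 68/11 mod 73. 11⁻¹ ≡ 20 (mod 73), so λ ≡ 46.
  x = λ² - 66 - 4 = 2116 - 70 ≡ 2; y = λ·(66 - 2) - 64 ≡ 33. → (2, 33)

(2, 33)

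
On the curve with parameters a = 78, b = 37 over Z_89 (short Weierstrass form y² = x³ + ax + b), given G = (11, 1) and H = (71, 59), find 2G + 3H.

(53, 71)

First 2G:
Repeated addition: build up to 2G.
2G: tangent at (11, 1): λ = (3·11² + 78)/(2·1) ≡ 85/2. 2⁻¹ ≡ 45 (mod 89), so λ ≡ 85·45 ≡ 87.
  x = λ² - 11 - 11 = 7569 - 22 ≡ 71; y = λ·(11 - 71) - 1 ≡ 30. → (71, 30)
2G = (71, 30).
Next 3H:
Repeated addition: build up to 3H.
2H: tangent at (71, 59): λ = (3·71² + 78)/(2·59) ≡ 71/29. 29⁻¹ ≡ 43 (mod 89), so λ ≡ 71·43 ≡ 27.
  x = λ² - 71 - 71 = 729 - 142 ≡ 53; y = λ·(71 - 53) - 59 ≡ 71. → (53, 71)
3H: (53, 71) + (71, 59). λ = (59 - 71)/(71 - 53) ≡ 77/18 mod 89. 18⁻¹ ≡ 5 (mod 89) since 18·5 = 90 ≡ 1, so λ ≡ 29.
  x = λ² - 53 - 71 = 841 - 124 ≡ 5; y = λ·(53 - 5) - 71 ≡ 75. → (5, 75)
3H = (5, 75).
Finally 2G + 3H:
(71, 30) + (5, 75). λ = (75 - 30)/(5 - 71) ≡ 45/23 mod 89. 23⁻¹ ≡ 31 (mod 89), so λ ≡ 60.
  x = λ² - 71 - 5 = 3600 - 76 ≡ 53; y = λ·(71 - 53) - 30 ≡ 71. → (53, 71)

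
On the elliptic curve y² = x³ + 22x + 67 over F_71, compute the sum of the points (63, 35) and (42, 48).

(53, 67)

(63, 35) + (42, 48). λ = (48 - 35)/(42 - 63) ≡ 13/50 mod 71. 50⁻¹ ≡ 27 (mod 71), so λ ≡ 67.
  x = λ² - 63 - 42 = 4489 - 105 ≡ 53; y = λ·(63 - 53) - 35 ≡ 67. → (53, 67)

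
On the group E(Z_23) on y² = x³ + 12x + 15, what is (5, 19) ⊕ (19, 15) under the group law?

(5, 19) + (19, 15). λ = (15 - 19)/(19 - 5) ≡ 19/14 mod 23. 14⁻¹ ≡ 5 (mod 23), so λ ≡ 3.
  x = λ² - 5 - 19 = 9 - 24 ≡ 8; y = λ·(5 - 8) - 19 ≡ 18. → (8, 18)

(8, 18)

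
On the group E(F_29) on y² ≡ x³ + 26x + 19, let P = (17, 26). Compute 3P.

Repeated addition: build up to 3P.
2P: tangent at (17, 26): λ = (3·17² + 26)/(2·26) ≡ 23/23. 23⁻¹ ≡ 24 (mod 29), so λ ≡ 23·24 ≡ 1.
  x = λ² - 17 - 17 = 1 - 34 ≡ 25; y = λ·(17 - 25) - 26 ≡ 24. → (25, 24)
3P: (25, 24) + (17, 26). λ = (26 - 24)/(17 - 25) ≡ 2/21 mod 29. 21⁻¹ ≡ 18 (mod 29), so λ ≡ 7.
  x = λ² - 25 - 17 = 49 - 42 ≡ 7; y = λ·(25 - 7) - 24 ≡ 15. → (7, 15)

(7, 15)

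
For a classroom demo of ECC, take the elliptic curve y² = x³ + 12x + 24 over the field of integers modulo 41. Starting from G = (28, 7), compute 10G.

(27, 8)

Double-and-add on 10 = (1010)₂. Start with G = (28, 7) for the leading 1-bit.
double: tangent at (28, 7): λ = (3·28² + 12)/(2·7) ≡ 27/14. 14⁻¹ ≡ 3 (mod 41), so λ ≡ 27·3 ≡ 40.
  x = λ² - 28 - 28 = 1600 - 56 ≡ 27; y = λ·(28 - 27) - 7 ≡ 33. → (27, 33)
double: tangent at (27, 33): λ = (3·27² + 12)/(2·33) ≡ 26/25. 25⁻¹ ≡ 23 (mod 41), so λ ≡ 26·23 ≡ 24.
  x = λ² - 27 - 27 = 576 - 54 ≡ 30; y = λ·(27 - 30) - 33 ≡ 18. → (30, 18)
add G: (30, 18) + (28, 7). λ = (7 - 18)/(28 - 30) ≡ 30/39 mod 41. 39⁻¹ ≡ 20 (mod 41) since 39·20 = 780 ≡ 1, so λ ≡ 26.
  x = λ² - 30 - 28 = 676 - 58 ≡ 3; y = λ·(30 - 3) - 18 ≡ 28. → (3, 28)
double: tangent at (3, 28): λ = (3·3² + 12)/(2·28) ≡ 39/15. 15⁻¹ ≡ 11 (mod 41), so λ ≡ 39·11 ≡ 19.
  x = λ² - 3 - 3 = 361 - 6 ≡ 27; y = λ·(3 - 27) - 28 ≡ 8. → (27, 8)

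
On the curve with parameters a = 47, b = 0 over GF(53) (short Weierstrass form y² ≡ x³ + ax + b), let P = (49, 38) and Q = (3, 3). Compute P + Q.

(26, 6)

(49, 38) + (3, 3). λ = (3 - 38)/(3 - 49) ≡ 18/7 mod 53. 7⁻¹ ≡ 38 (mod 53), so λ ≡ 48.
  x = λ² - 49 - 3 = 2304 - 52 ≡ 26; y = λ·(49 - 26) - 38 ≡ 6. → (26, 6)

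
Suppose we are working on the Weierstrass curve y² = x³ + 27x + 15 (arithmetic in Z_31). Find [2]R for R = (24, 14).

tangent at (24, 14): λ = (3·24² + 27)/(2·14) ≡ 19/28. 28⁻¹ ≡ 10 (mod 31) since 28·10 = 280 ≡ 1, so λ ≡ 19·10 ≡ 4.
  x = λ² - 24 - 24 = 16 - 48 ≡ 30; y = λ·(24 - 30) - 14 ≡ 24. → (30, 24)

(30, 24)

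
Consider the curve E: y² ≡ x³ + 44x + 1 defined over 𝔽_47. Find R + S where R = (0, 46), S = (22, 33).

(0, 46) + (22, 33). λ = (33 - 46)/(22 - 0) ≡ 34/22 mod 47. 22⁻¹ ≡ 15 (mod 47), so λ ≡ 40.
  x = λ² - 0 - 22 = 1600 - 22 ≡ 27; y = λ·(0 - 27) - 46 ≡ 2. → (27, 2)

(27, 2)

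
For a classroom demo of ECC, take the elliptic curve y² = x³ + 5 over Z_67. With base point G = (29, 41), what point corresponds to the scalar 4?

Repeated addition: build up to 4G.
2G: tangent at (29, 41): λ = (3·29² + 0)/(2·41) ≡ 44/15. 15⁻¹ ≡ 9 (mod 67) since 15·9 = 135 ≡ 1, so λ ≡ 44·9 ≡ 61.
  x = λ² - 29 - 29 = 3721 - 58 ≡ 45; y = λ·(29 - 45) - 41 ≡ 55. → (45, 55)
3G: (45, 55) + (29, 41). λ = (41 - 55)/(29 - 45) ≡ 53/51 mod 67. 51⁻¹ ≡ 46 (mod 67) since 51·46 = 2346 ≡ 1, so λ ≡ 26.
  x = λ² - 45 - 29 = 676 - 74 ≡ 66; y = λ·(45 - 66) - 55 ≡ 2. → (66, 2)
4G: (66, 2) + (29, 41). λ = (41 - 2)/(29 - 66) ≡ 39/30 mod 67. 30⁻¹ ≡ 38 (mod 67), so λ ≡ 8.
  x = λ² - 66 - 29 = 64 - 95 ≡ 36; y = λ·(66 - 36) - 2 ≡ 37. → (36, 37)

(36, 37)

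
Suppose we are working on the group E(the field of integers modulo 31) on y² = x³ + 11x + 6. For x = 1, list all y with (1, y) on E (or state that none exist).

7, 24

x³ + 11x + 6 = 18 ≡ 18 (mod 31).
Square roots of 18 mod 31: 7 and 24 (since 7² = 49 ≡ 18).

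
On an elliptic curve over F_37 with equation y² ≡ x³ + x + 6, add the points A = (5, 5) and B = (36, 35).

(21, 1)

(5, 5) + (36, 35). λ = (35 - 5)/(36 - 5) ≡ 30/31 mod 37. 31⁻¹ ≡ 6 (mod 37) since 31·6 = 186 ≡ 1, so λ ≡ 32.
  x = λ² - 5 - 36 = 1024 - 41 ≡ 21; y = λ·(5 - 21) - 5 ≡ 1. → (21, 1)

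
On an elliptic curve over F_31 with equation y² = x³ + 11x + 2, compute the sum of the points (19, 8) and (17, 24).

(28, 2)

(19, 8) + (17, 24). λ = (24 - 8)/(17 - 19) ≡ 16/29 mod 31. 29⁻¹ ≡ 15 (mod 31) since 29·15 = 435 ≡ 1, so λ ≡ 23.
  x = λ² - 19 - 17 = 529 - 36 ≡ 28; y = λ·(19 - 28) - 8 ≡ 2. → (28, 2)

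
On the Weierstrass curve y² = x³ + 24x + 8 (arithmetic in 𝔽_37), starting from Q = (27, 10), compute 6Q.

Repeated addition: build up to 6Q.
2Q: tangent at (27, 10): λ = (3·27² + 24)/(2·10) ≡ 28/20. 20⁻¹ ≡ 13 (mod 37), so λ ≡ 28·13 ≡ 31.
  x = λ² - 27 - 27 = 961 - 54 ≡ 19; y = λ·(27 - 19) - 10 ≡ 16. → (19, 16)
3Q: (19, 16) + (27, 10). λ = (10 - 16)/(27 - 19) ≡ 31/8 mod 37. 8⁻¹ ≡ 14 (mod 37) since 8·14 = 112 ≡ 1, so λ ≡ 27.
  x = λ² - 19 - 27 = 729 - 46 ≡ 17; y = λ·(19 - 17) - 16 ≡ 1. → (17, 1)
4Q: (17, 1) + (27, 10). λ = (10 - 1)/(27 - 17) ≡ 9/10 mod 37. 10⁻¹ ≡ 26 (mod 37) since 10·26 = 260 ≡ 1, so λ ≡ 12.
  x = λ² - 17 - 27 = 144 - 44 ≡ 26; y = λ·(17 - 26) - 1 ≡ 2. → (26, 2)
5Q: (26, 2) + (27, 10). λ = (10 - 2)/(27 - 26) ≡ 8/1 mod 37. 1⁻¹ ≡ 1 (mod 37), so λ ≡ 8.
  x = λ² - 26 - 27 = 64 - 53 ≡ 11; y = λ·(26 - 11) - 2 ≡ 7. → (11, 7)
6Q: (11, 7) + (27, 10). λ = (10 - 7)/(27 - 11) ≡ 3/16 mod 37. 16⁻¹ ≡ 7 (mod 37) since 16·7 = 112 ≡ 1, so λ ≡ 21.
  x = λ² - 11 - 27 = 441 - 38 ≡ 33; y = λ·(11 - 33) - 7 ≡ 12. → (33, 12)

(33, 12)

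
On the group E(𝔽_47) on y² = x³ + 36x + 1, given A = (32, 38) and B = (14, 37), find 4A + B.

(11, 6)

First 4A:
Double-and-add on 4 = (100)₂. Start with A = (32, 38) for the leading 1-bit.
double: tangent at (32, 38): λ = (3·32² + 36)/(2·38) ≡ 6/29. 29⁻¹ ≡ 13 (mod 47), so λ ≡ 6·13 ≡ 31.
  x = λ² - 32 - 32 = 961 - 64 ≡ 4; y = λ·(32 - 4) - 38 ≡ 31. → (4, 31)
double: tangent at (4, 31): λ = (3·4² + 36)/(2·31) ≡ 37/15. 15⁻¹ ≡ 22 (mod 47), so λ ≡ 37·22 ≡ 15.
  x = λ² - 4 - 4 = 225 - 8 ≡ 29; y = λ·(4 - 29) - 31 ≡ 17. → (29, 17)
4A = (29, 17).
Finally 4A + B:
(29, 17) + (14, 37). λ = (37 - 17)/(14 - 29) ≡ 20/32 mod 47. 32⁻¹ ≡ 25 (mod 47), so λ ≡ 30.
  x = λ² - 29 - 14 = 900 - 43 ≡ 11; y = λ·(29 - 11) - 17 ≡ 6. → (11, 6)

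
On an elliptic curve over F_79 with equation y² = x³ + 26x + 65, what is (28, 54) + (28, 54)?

(32, 13)

tangent at (28, 54): λ = (3·28² + 26)/(2·54) ≡ 8/29. 29⁻¹ ≡ 30 (mod 79) since 29·30 = 870 ≡ 1, so λ ≡ 8·30 ≡ 3.
  x = λ² - 28 - 28 = 9 - 56 ≡ 32; y = λ·(28 - 32) - 54 ≡ 13. → (32, 13)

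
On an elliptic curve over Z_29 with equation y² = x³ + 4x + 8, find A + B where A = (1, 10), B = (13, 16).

(8, 1)

(1, 10) + (13, 16). λ = (16 - 10)/(13 - 1) ≡ 6/12 mod 29. 12⁻¹ ≡ 17 (mod 29), so λ ≡ 15.
  x = λ² - 1 - 13 = 225 - 14 ≡ 8; y = λ·(1 - 8) - 10 ≡ 1. → (8, 1)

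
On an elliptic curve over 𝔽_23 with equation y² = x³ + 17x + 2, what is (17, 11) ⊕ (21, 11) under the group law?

(8, 12)

(17, 11) + (21, 11). λ = (11 - 11)/(21 - 17) ≡ 0/4 mod 23. 4⁻¹ ≡ 6 (mod 23) since 4·6 = 24 ≡ 1, so λ ≡ 0.
  x = λ² - 17 - 21 = 0 - 38 ≡ 8; y = λ·(17 - 8) - 11 ≡ 12. → (8, 12)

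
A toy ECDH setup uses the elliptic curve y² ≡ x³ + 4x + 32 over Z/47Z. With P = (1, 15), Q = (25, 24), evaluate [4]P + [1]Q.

First 4P:
Repeated addition: build up to 4P.
2P: tangent at (1, 15): λ = (3·1² + 4)/(2·15) ≡ 7/30. 30⁻¹ ≡ 11 (mod 47), so λ ≡ 7·11 ≡ 30.
  x = λ² - 1 - 1 = 900 - 2 ≡ 5; y = λ·(1 - 5) - 15 ≡ 6. → (5, 6)
3P: (5, 6) + (1, 15). λ = (15 - 6)/(1 - 5) ≡ 9/43 mod 47. 43⁻¹ ≡ 35 (mod 47), so λ ≡ 33.
  x = λ² - 5 - 1 = 1089 - 6 ≡ 2; y = λ·(5 - 2) - 6 ≡ 46. → (2, 46)
4P: (2, 46) + (1, 15). λ = (15 - 46)/(1 - 2) ≡ 16/46 mod 47. 46⁻¹ ≡ 46 (mod 47), so λ ≡ 31.
  x = λ² - 2 - 1 = 961 - 3 ≡ 18; y = λ·(2 - 18) - 46 ≡ 22. → (18, 22)
4P = (18, 22).
Finally 4P + Q:
(18, 22) + (25, 24). λ = (24 - 22)/(25 - 18) ≡ 2/7 mod 47. 7⁻¹ ≡ 27 (mod 47) since 7·27 = 189 ≡ 1, so λ ≡ 7.
  x = λ² - 18 - 25 = 49 - 43 ≡ 6; y = λ·(18 - 6) - 22 ≡ 15. → (6, 15)

(6, 15)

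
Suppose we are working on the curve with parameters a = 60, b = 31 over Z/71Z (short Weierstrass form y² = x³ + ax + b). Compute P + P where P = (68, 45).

tangent at (68, 45): λ = (3·68² + 60)/(2·45) ≡ 16/19. 19⁻¹ ≡ 15 (mod 71) since 19·15 = 285 ≡ 1, so λ ≡ 16·15 ≡ 27.
  x = λ² - 68 - 68 = 729 - 136 ≡ 25; y = λ·(68 - 25) - 45 ≡ 51. → (25, 51)

(25, 51)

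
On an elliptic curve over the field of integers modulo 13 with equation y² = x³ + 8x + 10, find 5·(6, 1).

Write P = (6, 1).
Double-and-add on 5 = (101)₂. Start with P = (6, 1) for the leading 1-bit.
double: tangent at (6, 1): λ = (3·6² + 8)/(2·1) ≡ 12/2. 2⁻¹ ≡ 7 (mod 13) since 2·7 = 14 ≡ 1, so λ ≡ 12·7 ≡ 6.
  x = λ² - 6 - 6 = 36 - 12 ≡ 11; y = λ·(6 - 11) - 1 ≡ 8. → (11, 8)
double: tangent at (11, 8): λ = (3·11² + 8)/(2·8) ≡ 7/3. 3⁻¹ ≡ 9 (mod 13), so λ ≡ 7·9 ≡ 11.
  x = λ² - 11 - 11 = 121 - 22 ≡ 8; y = λ·(11 - 8) - 8 ≡ 12. → (8, 12)
add P: (8, 12) + (6, 1). λ = (1 - 12)/(6 - 8) ≡ 2/11 mod 13. 11⁻¹ ≡ 6 (mod 13), so λ ≡ 12.
  x = λ² - 8 - 6 = 144 - 14 ≡ 0; y = λ·(8 - 0) - 12 ≡ 6. → (0, 6)

(0, 6)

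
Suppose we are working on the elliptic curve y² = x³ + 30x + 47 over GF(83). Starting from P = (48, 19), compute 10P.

Double-and-add on 10 = (1010)₂. Start with P = (48, 19) for the leading 1-bit.
double: tangent at (48, 19): λ = (3·48² + 30)/(2·19) ≡ 53/38. 38⁻¹ ≡ 59 (mod 83) since 38·59 = 2242 ≡ 1, so λ ≡ 53·59 ≡ 56.
  x = λ² - 48 - 48 = 3136 - 96 ≡ 52; y = λ·(48 - 52) - 19 ≡ 6. → (52, 6)
double: tangent at (52, 6): λ = (3·52² + 30)/(2·6) ≡ 8/12. 12⁻¹ ≡ 7 (mod 83) since 12·7 = 84 ≡ 1, so λ ≡ 8·7 ≡ 56.
  x = λ² - 52 - 52 = 3136 - 104 ≡ 44; y = λ·(52 - 44) - 6 ≡ 27. → (44, 27)
add P: (44, 27) + (48, 19). λ = (19 - 27)/(48 - 44) ≡ 75/4 mod 83. 4⁻¹ ≡ 21 (mod 83), so λ ≡ 81.
  x = λ² - 44 - 48 = 6561 - 92 ≡ 78; y = λ·(44 - 78) - 27 ≡ 41. → (78, 41)
double: tangent at (78, 41): λ = (3·78² + 30)/(2·41) ≡ 22/82. 82⁻¹ ≡ 82 (mod 83), so λ ≡ 22·82 ≡ 61.
  x = λ² - 78 - 78 = 3721 - 156 ≡ 79; y = λ·(78 - 79) - 41 ≡ 64. → (79, 64)

(79, 64)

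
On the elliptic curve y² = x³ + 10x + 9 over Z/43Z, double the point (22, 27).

(42, 16)

tangent at (22, 27): λ = (3·22² + 10)/(2·27) ≡ 0/11. 11⁻¹ ≡ 4 (mod 43), so λ ≡ 0·4 ≡ 0.
  x = λ² - 22 - 22 = 0 - 44 ≡ 42; y = λ·(22 - 42) - 27 ≡ 16. → (42, 16)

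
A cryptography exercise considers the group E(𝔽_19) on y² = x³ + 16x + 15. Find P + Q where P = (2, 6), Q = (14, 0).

(8, 16)

(2, 6) + (14, 0). λ = (0 - 6)/(14 - 2) ≡ 13/12 mod 19. 12⁻¹ ≡ 8 (mod 19), so λ ≡ 9.
  x = λ² - 2 - 14 = 81 - 16 ≡ 8; y = λ·(2 - 8) - 6 ≡ 16. → (8, 16)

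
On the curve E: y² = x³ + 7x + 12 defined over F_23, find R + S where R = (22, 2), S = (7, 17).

(22, 2) + (7, 17). λ = (17 - 2)/(7 - 22) ≡ 15/8 mod 23. 8⁻¹ ≡ 3 (mod 23), so λ ≡ 22.
  x = λ² - 22 - 7 = 484 - 29 ≡ 18; y = λ·(22 - 18) - 2 ≡ 17. → (18, 17)

(18, 17)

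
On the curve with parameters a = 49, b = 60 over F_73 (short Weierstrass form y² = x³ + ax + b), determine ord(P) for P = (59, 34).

10

2P: tangent at (59, 34): λ = (3·59² + 49)/(2·34) ≡ 53/68. 68⁻¹ ≡ 29 (mod 73) since 68·29 = 1972 ≡ 1, so λ ≡ 53·29 ≡ 4.
  x = λ² - 59 - 59 = 16 - 118 ≡ 44; y = λ·(59 - 44) - 34 ≡ 26. → (44, 26)
3P: (44, 26) + (59, 34). λ = (34 - 26)/(59 - 44) ≡ 8/15 mod 73. 15⁻¹ ≡ 39 (mod 73), so λ ≡ 20.
  x = λ² - 44 - 59 = 400 - 103 ≡ 5; y = λ·(44 - 5) - 26 ≡ 24. → (5, 24)
4P: (5, 24) + (59, 34). λ = (34 - 24)/(59 - 5) ≡ 10/54 mod 73. 54⁻¹ ≡ 23 (mod 73) since 54·23 = 1242 ≡ 1, so λ ≡ 11.
  x = λ² - 5 - 59 = 121 - 64 ≡ 57; y = λ·(5 - 57) - 24 ≡ 61. → (57, 61)
5P: (57, 61) + (59, 34). λ = (34 - 61)/(59 - 57) ≡ 46/2 mod 73. 2⁻¹ ≡ 37 (mod 73) since 2·37 = 74 ≡ 1, so λ ≡ 23.
  x = λ² - 57 - 59 = 529 - 116 ≡ 48; y = λ·(57 - 48) - 61 ≡ 0. → (48, 0)
6P: (48, 0) + (59, 34). λ = (34 - 0)/(59 - 48) ≡ 34/11 mod 73. 11⁻¹ ≡ 20 (mod 73), so λ ≡ 23.
  x = λ² - 48 - 59 = 529 - 107 ≡ 57; y = λ·(48 - 57) - 0 ≡ 12. → (57, 12)
7P: (57, 12) + (59, 34). λ = (34 - 12)/(59 - 57) ≡ 22/2 mod 73. 2⁻¹ ≡ 37 (mod 73), so λ ≡ 11.
  x = λ² - 57 - 59 = 121 - 116 ≡ 5; y = λ·(57 - 5) - 12 ≡ 49. → (5, 49)
8P: (5, 49) + (59, 34). λ = (34 - 49)/(59 - 5) ≡ 58/54 mod 73. 54⁻¹ ≡ 23 (mod 73), so λ ≡ 20.
  x = λ² - 5 - 59 = 400 - 64 ≡ 44; y = λ·(5 - 44) - 49 ≡ 47. → (44, 47)
9P: (44, 47) + (59, 34). λ = (34 - 47)/(59 - 44) ≡ 60/15 mod 73. 15⁻¹ ≡ 39 (mod 73), so λ ≡ 4.
  x = λ² - 44 - 59 = 16 - 103 ≡ 59; y = λ·(44 - 59) - 47 ≡ 39. → (59, 39)
10P: (59, 39) + (59, 34): same x and y₁ ≡ -y₂, so the sum is O.
10P = O, so the order is 10.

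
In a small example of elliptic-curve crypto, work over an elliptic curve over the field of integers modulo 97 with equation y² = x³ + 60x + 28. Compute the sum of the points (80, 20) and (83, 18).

(53, 59)

(80, 20) + (83, 18). λ = (18 - 20)/(83 - 80) ≡ 95/3 mod 97. 3⁻¹ ≡ 65 (mod 97), so λ ≡ 64.
  x = λ² - 80 - 83 = 4096 - 163 ≡ 53; y = λ·(80 - 53) - 20 ≡ 59. → (53, 59)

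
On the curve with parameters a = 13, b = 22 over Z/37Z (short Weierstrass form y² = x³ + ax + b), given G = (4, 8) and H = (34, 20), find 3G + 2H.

O

First 3G:
Repeated addition: build up to 3G.
2G: tangent at (4, 8): λ = (3·4² + 13)/(2·8) ≡ 24/16. 16⁻¹ ≡ 7 (mod 37), so λ ≡ 24·7 ≡ 20.
  x = λ² - 4 - 4 = 400 - 8 ≡ 22; y = λ·(4 - 22) - 8 ≡ 2. → (22, 2)
3G: (22, 2) + (4, 8). λ = (8 - 2)/(4 - 22) ≡ 6/19 mod 37. 19⁻¹ ≡ 2 (mod 37), so λ ≡ 12.
  x = λ² - 22 - 4 = 144 - 26 ≡ 7; y = λ·(22 - 7) - 2 ≡ 30. → (7, 30)
3G = (7, 30).
Next 2H:
Repeated addition: build up to 2H.
2H: tangent at (34, 20): λ = (3·34² + 13)/(2·20) ≡ 3/3. 3⁻¹ ≡ 25 (mod 37), so λ ≡ 3·25 ≡ 1.
  x = λ² - 34 - 34 = 1 - 68 ≡ 7; y = λ·(34 - 7) - 20 ≡ 7. → (7, 7)
2H = (7, 7).
Finally 3G + 2H:
(7, 30) + (7, 7): same x and y₁ ≡ -y₂, so the sum is O.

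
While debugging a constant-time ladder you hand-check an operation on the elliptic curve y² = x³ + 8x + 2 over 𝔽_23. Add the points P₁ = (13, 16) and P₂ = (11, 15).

(5, 11)

(13, 16) + (11, 15). λ = (15 - 16)/(11 - 13) ≡ 22/21 mod 23. 21⁻¹ ≡ 11 (mod 23) since 21·11 = 231 ≡ 1, so λ ≡ 12.
  x = λ² - 13 - 11 = 144 - 24 ≡ 5; y = λ·(13 - 5) - 16 ≡ 11. → (5, 11)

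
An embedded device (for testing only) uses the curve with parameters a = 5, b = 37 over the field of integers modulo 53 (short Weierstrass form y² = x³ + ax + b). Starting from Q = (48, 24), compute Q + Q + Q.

(15, 28)

Repeated addition: build up to 3Q.
2Q: tangent at (48, 24): λ = (3·48² + 5)/(2·24) ≡ 27/48. 48⁻¹ ≡ 21 (mod 53) since 48·21 = 1008 ≡ 1, so λ ≡ 27·21 ≡ 37.
  x = λ² - 48 - 48 = 1369 - 96 ≡ 1; y = λ·(48 - 1) - 24 ≡ 19. → (1, 19)
3Q: (1, 19) + (48, 24). λ = (24 - 19)/(48 - 1) ≡ 5/47 mod 53. 47⁻¹ ≡ 44 (mod 53) since 47·44 = 2068 ≡ 1, so λ ≡ 8.
  x = λ² - 1 - 48 = 64 - 49 ≡ 15; y = λ·(1 - 15) - 19 ≡ 28. → (15, 28)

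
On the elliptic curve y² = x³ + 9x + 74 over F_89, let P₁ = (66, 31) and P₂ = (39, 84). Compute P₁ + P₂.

(66, 31) + (39, 84). λ = (84 - 31)/(39 - 66) ≡ 53/62 mod 89. 62⁻¹ ≡ 56 (mod 89) since 62·56 = 3472 ≡ 1, so λ ≡ 31.
  x = λ² - 66 - 39 = 961 - 105 ≡ 55; y = λ·(66 - 55) - 31 ≡ 43. → (55, 43)

(55, 43)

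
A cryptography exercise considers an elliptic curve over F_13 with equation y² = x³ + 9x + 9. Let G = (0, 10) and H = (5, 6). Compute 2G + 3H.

(5, 7)

First 2G:
Repeated addition: build up to 2G.
2G: tangent at (0, 10): λ = (3·0² + 9)/(2·10) ≡ 9/7. 7⁻¹ ≡ 2 (mod 13) since 7·2 = 14 ≡ 1, so λ ≡ 9·2 ≡ 5.
  x = λ² - 0 - 0 = 25 - 0 ≡ 12; y = λ·(0 - 12) - 10 ≡ 8. → (12, 8)
2G = (12, 8).
Next 3H:
Repeated addition: build up to 3H.
2H: tangent at (5, 6): λ = (3·5² + 9)/(2·6) ≡ 6/12. 12⁻¹ ≡ 12 (mod 13) since 12·12 = 144 ≡ 1, so λ ≡ 6·12 ≡ 7.
  x = λ² - 5 - 5 = 49 - 10 ≡ 0; y = λ·(5 - 0) - 6 ≡ 3. → (0, 3)
3H: (0, 3) + (5, 6). λ = (6 - 3)/(5 - 0) ≡ 3/5 mod 13. 5⁻¹ ≡ 8 (mod 13), so λ ≡ 11.
  x = λ² - 0 - 5 = 121 - 5 ≡ 12; y = λ·(0 - 12) - 3 ≡ 8. → (12, 8)
3H = (12, 8).
Finally 2G + 3H:
tangent at (12, 8): λ = (3·12² + 9)/(2·8) ≡ 12/3. 3⁻¹ ≡ 9 (mod 13) since 3·9 = 27 ≡ 1, so λ ≡ 12·9 ≡ 4.
  x = λ² - 12 - 12 = 16 - 24 ≡ 5; y = λ·(12 - 5) - 8 ≡ 7. → (5, 7)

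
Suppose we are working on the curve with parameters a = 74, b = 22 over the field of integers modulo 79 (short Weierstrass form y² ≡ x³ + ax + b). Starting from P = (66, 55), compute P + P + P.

Repeated addition: build up to 3P.
2P: tangent at (66, 55): λ = (3·66² + 74)/(2·55) ≡ 28/31. 31⁻¹ ≡ 51 (mod 79), so λ ≡ 28·51 ≡ 6.
  x = λ² - 66 - 66 = 36 - 132 ≡ 62; y = λ·(66 - 62) - 55 ≡ 48. → (62, 48)
3P: (62, 48) + (66, 55). λ = (55 - 48)/(66 - 62) ≡ 7/4 mod 79. 4⁻¹ ≡ 20 (mod 79), so λ ≡ 61.
  x = λ² - 62 - 66 = 3721 - 128 ≡ 38; y = λ·(62 - 38) - 48 ≡ 73. → (38, 73)

(38, 73)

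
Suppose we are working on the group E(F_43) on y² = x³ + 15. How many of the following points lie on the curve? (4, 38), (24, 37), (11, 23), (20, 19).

3

(4, 38): 38² ≡ 25, rhs ≡ 36 → off.
(24, 37): 37² ≡ 36, rhs ≡ 36 → on.
(11, 23): 23² ≡ 13, rhs ≡ 13 → on.
(20, 19): 19² ≡ 17, rhs ≡ 17 → on.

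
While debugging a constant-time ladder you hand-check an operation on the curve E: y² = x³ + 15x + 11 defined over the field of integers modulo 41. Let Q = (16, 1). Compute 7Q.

(25, 29)

Double-and-add on 7 = (111)₂. Start with Q = (16, 1) for the leading 1-bit.
double: tangent at (16, 1): λ = (3·16² + 15)/(2·1) ≡ 4/2. 2⁻¹ ≡ 21 (mod 41) since 2·21 = 42 ≡ 1, so λ ≡ 4·21 ≡ 2.
  x = λ² - 16 - 16 = 4 - 32 ≡ 13; y = λ·(16 - 13) - 1 ≡ 5. → (13, 5)
add Q: (13, 5) + (16, 1). λ = (1 - 5)/(16 - 13) ≡ 37/3 mod 41. 3⁻¹ ≡ 14 (mod 41), so λ ≡ 26.
  x = λ² - 13 - 16 = 676 - 29 ≡ 32; y = λ·(13 - 32) - 5 ≡ 34. → (32, 34)
double: tangent at (32, 34): λ = (3·32² + 15)/(2·34) ≡ 12/27. 27⁻¹ ≡ 38 (mod 41) since 27·38 = 1026 ≡ 1, so λ ≡ 12·38 ≡ 5.
  x = λ² - 32 - 32 = 25 - 64 ≡ 2; y = λ·(32 - 2) - 34 ≡ 34. → (2, 34)
add Q: (2, 34) + (16, 1). λ = (1 - 34)/(16 - 2) ≡ 8/14 mod 41. 14⁻¹ ≡ 3 (mod 41), so λ ≡ 24.
  x = λ² - 2 - 16 = 576 - 18 ≡ 25; y = λ·(2 - 25) - 34 ≡ 29. → (25, 29)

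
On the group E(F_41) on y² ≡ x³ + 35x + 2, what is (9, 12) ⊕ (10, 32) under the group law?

(9, 12) + (10, 32). λ = (32 - 12)/(10 - 9) ≡ 20/1 mod 41. 1⁻¹ ≡ 1 (mod 41) since 1·1 = 1 ≡ 1, so λ ≡ 20.
  x = λ² - 9 - 10 = 400 - 19 ≡ 12; y = λ·(9 - 12) - 12 ≡ 10. → (12, 10)

(12, 10)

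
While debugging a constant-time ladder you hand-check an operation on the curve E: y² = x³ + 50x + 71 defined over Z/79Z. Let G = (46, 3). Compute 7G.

Double-and-add on 7 = (111)₂. Start with G = (46, 3) for the leading 1-bit.
double: tangent at (46, 3): λ = (3·46² + 50)/(2·3) ≡ 78/6. 6⁻¹ ≡ 66 (mod 79), so λ ≡ 78·66 ≡ 13.
  x = λ² - 46 - 46 = 169 - 92 ≡ 77; y = λ·(46 - 77) - 3 ≡ 68. → (77, 68)
add G: (77, 68) + (46, 3). λ = (3 - 68)/(46 - 77) ≡ 14/48 mod 79. 48⁻¹ ≡ 28 (mod 79), so λ ≡ 76.
  x = λ² - 77 - 46 = 5776 - 123 ≡ 44; y = λ·(77 - 44) - 68 ≡ 70. → (44, 70)
double: tangent at (44, 70): λ = (3·44² + 50)/(2·70) ≡ 12/61. 61⁻¹ ≡ 57 (mod 79), so λ ≡ 12·57 ≡ 52.
  x = λ² - 44 - 44 = 2704 - 88 ≡ 9; y = λ·(44 - 9) - 70 ≡ 12. → (9, 12)
add G: (9, 12) + (46, 3). λ = (3 - 12)/(46 - 9) ≡ 70/37 mod 79. 37⁻¹ ≡ 47 (mod 79) since 37·47 = 1739 ≡ 1, so λ ≡ 51.
  x = λ² - 9 - 46 = 2601 - 55 ≡ 18; y = λ·(9 - 18) - 12 ≡ 3. → (18, 3)

(18, 3)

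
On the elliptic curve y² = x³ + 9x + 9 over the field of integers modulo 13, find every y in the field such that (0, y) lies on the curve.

x³ + 9x + 9 = 9 ≡ 9 (mod 13).
Square roots of 9 mod 13: 3 and 10 (since 3² = 9 ≡ 9).

3, 10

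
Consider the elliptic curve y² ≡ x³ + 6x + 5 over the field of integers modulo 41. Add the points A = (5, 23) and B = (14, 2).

(32, 40)

(5, 23) + (14, 2). λ = (2 - 23)/(14 - 5) ≡ 20/9 mod 41. 9⁻¹ ≡ 32 (mod 41) since 9·32 = 288 ≡ 1, so λ ≡ 25.
  x = λ² - 5 - 14 = 625 - 19 ≡ 32; y = λ·(5 - 32) - 23 ≡ 40. → (32, 40)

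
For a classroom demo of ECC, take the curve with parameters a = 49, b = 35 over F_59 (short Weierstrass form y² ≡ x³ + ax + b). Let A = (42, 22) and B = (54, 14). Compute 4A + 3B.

First 4A:
Double-and-add on 4 = (100)₂. Start with A = (42, 22) for the leading 1-bit.
double: tangent at (42, 22): λ = (3·42² + 49)/(2·22) ≡ 31/44. 44⁻¹ ≡ 55 (mod 59), so λ ≡ 31·55 ≡ 53.
  x = λ² - 42 - 42 = 2809 - 84 ≡ 11; y = λ·(42 - 11) - 22 ≡ 28. → (11, 28)
double: tangent at (11, 28): λ = (3·11² + 49)/(2·28) ≡ 58/56. 56⁻¹ ≡ 39 (mod 59) since 56·39 = 2184 ≡ 1, so λ ≡ 58·39 ≡ 20.
  x = λ² - 11 - 11 = 400 - 22 ≡ 24; y = λ·(11 - 24) - 28 ≡ 7. → (24, 7)
4A = (24, 7).
Next 3B:
Repeated addition: build up to 3B.
2B: tangent at (54, 14): λ = (3·54² + 49)/(2·14) ≡ 6/28. 28⁻¹ ≡ 19 (mod 59), so λ ≡ 6·19 ≡ 55.
  x = λ² - 54 - 54 = 3025 - 108 ≡ 26; y = λ·(54 - 26) - 14 ≡ 51. → (26, 51)
3B: (26, 51) + (54, 14). λ = (14 - 51)/(54 - 26) ≡ 22/28 mod 59. 28⁻¹ ≡ 19 (mod 59) since 28·19 = 532 ≡ 1, so λ ≡ 5.
  x = λ² - 26 - 54 = 25 - 80 ≡ 4; y = λ·(26 - 4) - 51 ≡ 0. → (4, 0)
3B = (4, 0).
Finally 4A + 3B:
(24, 7) + (4, 0). λ = (0 - 7)/(4 - 24) ≡ 52/39 mod 59. 39⁻¹ ≡ 56 (mod 59), so λ ≡ 21.
  x = λ² - 24 - 4 = 441 - 28 ≡ 0; y = λ·(24 - 0) - 7 ≡ 25. → (0, 25)

(0, 25)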